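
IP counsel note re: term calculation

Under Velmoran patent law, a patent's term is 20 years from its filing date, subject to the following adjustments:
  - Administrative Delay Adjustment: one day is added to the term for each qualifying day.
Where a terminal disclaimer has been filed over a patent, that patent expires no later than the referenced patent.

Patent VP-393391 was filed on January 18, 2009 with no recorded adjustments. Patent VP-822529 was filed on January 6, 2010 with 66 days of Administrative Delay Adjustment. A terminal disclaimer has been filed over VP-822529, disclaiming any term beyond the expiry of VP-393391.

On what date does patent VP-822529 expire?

January 18, 2029

Natural term of VP-822529:
  Base: filing + 20 years → 6 January 2030.
  Administrative Delay Adjustment: +66 days → 13 March 2030.
Expiry of referenced patent VP-393391:
  Base: filing + 20 years → 18 January 2029.
Terminal disclaimer: VP-822529 expires on the earlier of 13 March 2030 and 18 January 2029.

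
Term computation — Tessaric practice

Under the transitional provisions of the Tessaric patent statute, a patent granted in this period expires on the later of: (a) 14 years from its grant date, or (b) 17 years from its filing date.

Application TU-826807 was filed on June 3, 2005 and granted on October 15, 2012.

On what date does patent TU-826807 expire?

2026-10-15

(a) grant + 14 years → 15 October 2026.
(b) filing + 17 years → 3 June 2022.
Later of the two: 15 October 2026.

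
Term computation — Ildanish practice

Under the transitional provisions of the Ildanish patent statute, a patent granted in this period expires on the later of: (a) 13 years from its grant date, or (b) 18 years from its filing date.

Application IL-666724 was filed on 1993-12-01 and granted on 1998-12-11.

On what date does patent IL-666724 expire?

December 11, 2011

(a) grant + 13 years → 11 December 2011.
(b) filing + 18 years → 1 December 2011.
Later of the two: 11 December 2011.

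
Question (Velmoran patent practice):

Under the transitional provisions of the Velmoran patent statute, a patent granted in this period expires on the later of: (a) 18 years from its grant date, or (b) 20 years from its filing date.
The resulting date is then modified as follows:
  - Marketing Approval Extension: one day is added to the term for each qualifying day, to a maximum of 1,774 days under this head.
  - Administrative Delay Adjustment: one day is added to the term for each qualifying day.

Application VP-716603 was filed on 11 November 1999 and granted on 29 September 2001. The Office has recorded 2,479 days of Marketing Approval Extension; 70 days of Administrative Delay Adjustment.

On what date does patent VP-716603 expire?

(a) grant + 18 years → 29 September 2019.
(b) filing + 20 years → 11 November 2019.
Later of the two: 11 November 2019.
Marketing Approval Extension: 2479 days claimed exceeds the 1774-day cap, so +1774 days → 19 September 2024.
Administrative Delay Adjustment: +70 days → 28 November 2024.

2024-11-28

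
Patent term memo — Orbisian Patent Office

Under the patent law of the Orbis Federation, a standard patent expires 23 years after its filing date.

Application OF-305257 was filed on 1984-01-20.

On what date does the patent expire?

Filing date + 23 years → 20 January 2007.

2007-01-20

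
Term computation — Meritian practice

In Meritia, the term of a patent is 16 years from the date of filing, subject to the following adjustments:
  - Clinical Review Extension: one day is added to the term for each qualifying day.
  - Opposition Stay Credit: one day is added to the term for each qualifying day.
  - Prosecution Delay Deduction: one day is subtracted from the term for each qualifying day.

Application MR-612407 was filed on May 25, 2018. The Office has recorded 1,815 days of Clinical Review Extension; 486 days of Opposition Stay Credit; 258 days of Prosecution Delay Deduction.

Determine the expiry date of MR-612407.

2039-12-28

Base term: filing date + 16 years → 25 May 2034.
Clinical Review Extension: +1815 days → 14 May 2039.
Opposition Stay Credit: +486 days → 11 September 2040.
Prosecution Delay Deduction: −258 days → 28 December 2039.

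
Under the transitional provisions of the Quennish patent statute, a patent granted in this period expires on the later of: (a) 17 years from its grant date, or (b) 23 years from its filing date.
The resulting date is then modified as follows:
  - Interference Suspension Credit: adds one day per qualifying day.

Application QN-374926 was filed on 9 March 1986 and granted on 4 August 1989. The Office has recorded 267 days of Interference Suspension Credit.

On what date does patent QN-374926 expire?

(a) grant + 17 years → 4 August 2006.
(b) filing + 23 years → 9 March 2009.
Later of the two: 9 March 2009.
Interference Suspension Credit: +267 days → 1 December 2009.

2009-12-01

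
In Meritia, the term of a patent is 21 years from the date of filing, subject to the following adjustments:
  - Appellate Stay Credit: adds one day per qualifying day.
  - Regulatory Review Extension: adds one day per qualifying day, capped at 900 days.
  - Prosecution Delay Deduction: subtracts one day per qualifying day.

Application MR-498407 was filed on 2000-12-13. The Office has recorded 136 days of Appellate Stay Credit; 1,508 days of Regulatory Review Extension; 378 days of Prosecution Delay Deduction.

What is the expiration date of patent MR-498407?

Base term: filing date + 21 years → 13 December 2021.
Appellate Stay Credit: +136 days → 28 April 2022.
Regulatory Review Extension: 1508 days claimed exceeds the 900-day cap, so +900 days → 14 October 2024.
Prosecution Delay Deduction: −378 days → 2 October 2023.

2023-10-02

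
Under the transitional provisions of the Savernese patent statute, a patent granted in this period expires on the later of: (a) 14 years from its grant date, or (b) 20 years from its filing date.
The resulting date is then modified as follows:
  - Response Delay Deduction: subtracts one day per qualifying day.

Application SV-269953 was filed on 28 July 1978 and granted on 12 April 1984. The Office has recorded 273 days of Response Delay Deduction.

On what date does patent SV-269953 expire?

(a) grant + 14 years → 12 April 1998.
(b) filing + 20 years → 28 July 1998.
Later of the two: 28 July 1998.
Response Delay Deduction: −273 days → 28 October 1997.

1997-10-28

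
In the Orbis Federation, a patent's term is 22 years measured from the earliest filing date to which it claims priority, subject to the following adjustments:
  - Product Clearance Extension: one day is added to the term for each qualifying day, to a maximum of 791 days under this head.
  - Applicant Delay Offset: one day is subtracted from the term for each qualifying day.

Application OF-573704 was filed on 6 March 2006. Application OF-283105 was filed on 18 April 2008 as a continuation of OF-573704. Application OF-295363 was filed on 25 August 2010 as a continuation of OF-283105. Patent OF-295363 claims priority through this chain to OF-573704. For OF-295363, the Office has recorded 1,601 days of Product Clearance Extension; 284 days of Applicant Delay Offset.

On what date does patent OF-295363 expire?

Earliest priority filing: 6 March 2006.
Base term: 6 March 2006 + 22 years → 6 March 2028.
Product Clearance Extension: 1601 days claimed exceeds the 791-day cap, so +791 days → 6 May 2030.
Applicant Delay Offset: −284 days → 26 July 2029.

2029-07-26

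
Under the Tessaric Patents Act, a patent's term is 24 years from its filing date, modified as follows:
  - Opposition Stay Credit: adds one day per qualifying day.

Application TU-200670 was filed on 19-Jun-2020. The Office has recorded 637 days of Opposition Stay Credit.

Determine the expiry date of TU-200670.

Base term: filing date + 24 years → 19 June 2044.
Opposition Stay Credit: +637 days → 18 March 2046.

2046-03-18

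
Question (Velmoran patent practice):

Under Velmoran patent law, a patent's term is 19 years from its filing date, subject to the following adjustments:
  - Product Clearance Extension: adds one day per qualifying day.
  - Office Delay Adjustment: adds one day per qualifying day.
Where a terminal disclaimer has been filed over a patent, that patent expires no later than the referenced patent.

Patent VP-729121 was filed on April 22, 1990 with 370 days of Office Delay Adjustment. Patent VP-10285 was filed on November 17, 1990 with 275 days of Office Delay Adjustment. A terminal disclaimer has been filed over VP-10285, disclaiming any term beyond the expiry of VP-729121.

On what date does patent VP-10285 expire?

2010-04-27

Natural term of VP-10285:
  Base: filing + 19 years → 17 November 2009.
  Office Delay Adjustment: +275 days → 19 August 2010.
Expiry of referenced patent VP-729121:
  Base: filing + 19 years → 22 April 2009.
  Office Delay Adjustment: +370 days → 27 April 2010.
Terminal disclaimer: VP-10285 expires on the earlier of 19 August 2010 and 27 April 2010.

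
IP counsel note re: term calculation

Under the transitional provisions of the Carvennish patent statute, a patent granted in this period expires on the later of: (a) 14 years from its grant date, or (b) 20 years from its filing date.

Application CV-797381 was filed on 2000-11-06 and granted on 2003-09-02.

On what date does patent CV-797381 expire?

November 6, 2020

(a) grant + 14 years → 2 September 2017.
(b) filing + 20 years → 6 November 2020.
Later of the two: 6 November 2020.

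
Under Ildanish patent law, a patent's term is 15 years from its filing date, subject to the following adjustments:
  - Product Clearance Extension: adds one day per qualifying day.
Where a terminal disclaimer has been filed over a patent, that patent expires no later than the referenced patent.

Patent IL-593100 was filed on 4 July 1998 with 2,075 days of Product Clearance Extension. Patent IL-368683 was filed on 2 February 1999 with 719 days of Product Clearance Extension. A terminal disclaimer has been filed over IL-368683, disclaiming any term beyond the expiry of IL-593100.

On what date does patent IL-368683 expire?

2016-01-22

Natural term of IL-368683:
  Base: filing + 15 years → 2 February 2014.
  Product Clearance Extension: +719 days → 22 January 2016.
Expiry of referenced patent IL-593100:
  Base: filing + 15 years → 4 July 2013.
  Product Clearance Extension: +2075 days → 10 March 2019.
Terminal disclaimer: IL-368683 expires on the earlier of 22 January 2016 and 10 March 2019.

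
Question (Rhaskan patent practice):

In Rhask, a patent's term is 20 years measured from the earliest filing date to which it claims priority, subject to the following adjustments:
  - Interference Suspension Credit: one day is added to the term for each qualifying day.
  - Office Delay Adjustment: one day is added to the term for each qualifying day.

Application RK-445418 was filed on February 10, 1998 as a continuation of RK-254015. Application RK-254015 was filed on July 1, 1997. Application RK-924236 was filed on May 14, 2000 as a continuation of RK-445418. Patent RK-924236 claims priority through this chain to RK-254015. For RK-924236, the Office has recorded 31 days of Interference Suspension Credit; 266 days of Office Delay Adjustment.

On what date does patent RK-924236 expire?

2018-04-24

Earliest priority filing: 1 July 1997.
Base term: 1 July 1997 + 20 years → 1 July 2017.
Interference Suspension Credit: +31 days → 1 August 2017.
Office Delay Adjustment: +266 days → 24 April 2018.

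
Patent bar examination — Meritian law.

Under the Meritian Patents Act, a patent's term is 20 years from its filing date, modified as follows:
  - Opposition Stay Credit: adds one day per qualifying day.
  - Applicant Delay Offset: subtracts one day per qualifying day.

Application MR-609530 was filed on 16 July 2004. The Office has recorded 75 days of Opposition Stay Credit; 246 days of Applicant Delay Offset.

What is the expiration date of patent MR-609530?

2024-01-27

Base term: filing date + 20 years → 16 July 2024.
Opposition Stay Credit: +75 days → 29 September 2024.
Applicant Delay Offset: −246 days → 27 January 2024.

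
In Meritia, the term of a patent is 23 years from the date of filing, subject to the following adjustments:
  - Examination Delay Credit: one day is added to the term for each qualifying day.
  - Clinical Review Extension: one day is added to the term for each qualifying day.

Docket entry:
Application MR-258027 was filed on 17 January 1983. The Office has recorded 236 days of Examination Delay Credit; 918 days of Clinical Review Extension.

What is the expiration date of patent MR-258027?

2009-03-16

Base term: filing date + 23 years → 17 January 2006.
Examination Delay Credit: +236 days → 10 September 2006.
Clinical Review Extension: +918 days → 16 March 2009.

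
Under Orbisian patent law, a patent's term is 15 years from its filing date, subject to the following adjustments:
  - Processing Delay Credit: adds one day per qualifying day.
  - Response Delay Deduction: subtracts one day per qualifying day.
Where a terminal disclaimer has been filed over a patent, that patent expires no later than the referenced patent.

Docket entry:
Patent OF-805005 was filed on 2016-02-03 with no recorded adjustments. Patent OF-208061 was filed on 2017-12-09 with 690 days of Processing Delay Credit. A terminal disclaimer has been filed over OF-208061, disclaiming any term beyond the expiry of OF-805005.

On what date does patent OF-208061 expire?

Natural term of OF-208061:
  Base: filing + 15 years → 9 December 2032.
  Processing Delay Credit: +690 days → 30 October 2034.
Expiry of referenced patent OF-805005:
  Base: filing + 15 years → 3 February 2031.
Terminal disclaimer: OF-208061 expires on the earlier of 30 October 2034 and 3 February 2031.

2031-02-03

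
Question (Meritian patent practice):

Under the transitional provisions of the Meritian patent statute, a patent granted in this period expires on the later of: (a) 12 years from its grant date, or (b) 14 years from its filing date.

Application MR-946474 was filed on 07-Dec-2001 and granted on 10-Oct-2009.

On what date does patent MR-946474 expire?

(a) grant + 12 years → 10 October 2021.
(b) filing + 14 years → 7 December 2015.
Later of the two: 10 October 2021.

2021-10-10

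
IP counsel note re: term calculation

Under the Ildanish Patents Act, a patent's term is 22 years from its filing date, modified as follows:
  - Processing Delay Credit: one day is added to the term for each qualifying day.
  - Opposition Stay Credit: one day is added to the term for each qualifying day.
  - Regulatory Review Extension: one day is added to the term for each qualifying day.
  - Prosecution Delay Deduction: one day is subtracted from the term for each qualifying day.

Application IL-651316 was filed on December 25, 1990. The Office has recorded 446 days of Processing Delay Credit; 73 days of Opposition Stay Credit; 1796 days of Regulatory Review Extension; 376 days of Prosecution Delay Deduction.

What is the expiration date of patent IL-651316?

2018-04-17

Base term: filing date + 22 years → 25 December 2012.
Processing Delay Credit: +446 days → 16 March 2014.
Opposition Stay Credit: +73 days → 28 May 2014.
Regulatory Review Extension: +1796 days → 28 April 2019.
Prosecution Delay Deduction: −376 days → 17 April 2018.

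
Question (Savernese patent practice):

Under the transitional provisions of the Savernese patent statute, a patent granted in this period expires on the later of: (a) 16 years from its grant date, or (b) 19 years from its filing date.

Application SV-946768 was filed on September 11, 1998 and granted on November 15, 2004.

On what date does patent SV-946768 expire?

November 15, 2020

(a) grant + 16 years → 15 November 2020.
(b) filing + 19 years → 11 September 2017.
Later of the two: 15 November 2020.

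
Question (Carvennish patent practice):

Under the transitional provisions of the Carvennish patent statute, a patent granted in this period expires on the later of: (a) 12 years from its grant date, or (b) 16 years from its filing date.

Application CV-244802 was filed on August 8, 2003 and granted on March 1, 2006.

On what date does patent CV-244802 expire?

(a) grant + 12 years → 1 March 2018.
(b) filing + 16 years → 8 August 2019.
Later of the two: 8 August 2019.

2019-08-08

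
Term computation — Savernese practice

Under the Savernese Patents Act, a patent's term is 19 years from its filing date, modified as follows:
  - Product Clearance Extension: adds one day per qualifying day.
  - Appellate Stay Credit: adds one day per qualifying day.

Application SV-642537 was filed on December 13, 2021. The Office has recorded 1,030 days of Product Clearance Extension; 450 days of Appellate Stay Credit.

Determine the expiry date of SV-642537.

January 1, 2045

Base term: filing date + 19 years → 13 December 2040.
Product Clearance Extension: +1030 days → 9 October 2043.
Appellate Stay Credit: +450 days → 1 January 2045.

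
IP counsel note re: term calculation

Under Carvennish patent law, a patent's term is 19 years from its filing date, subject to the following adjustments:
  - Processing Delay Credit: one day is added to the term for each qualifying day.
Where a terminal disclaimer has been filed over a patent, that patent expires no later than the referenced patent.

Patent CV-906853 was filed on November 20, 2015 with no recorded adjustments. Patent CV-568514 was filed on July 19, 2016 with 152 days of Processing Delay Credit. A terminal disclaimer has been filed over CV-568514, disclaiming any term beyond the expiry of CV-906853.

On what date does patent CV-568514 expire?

November 20, 2034

Natural term of CV-568514:
  Base: filing + 19 years → 19 July 2035.
  Processing Delay Credit: +152 days → 18 December 2035.
Expiry of referenced patent CV-906853:
  Base: filing + 19 years → 20 November 2034.
Terminal disclaimer: CV-568514 expires on the earlier of 18 December 2035 and 20 November 2034.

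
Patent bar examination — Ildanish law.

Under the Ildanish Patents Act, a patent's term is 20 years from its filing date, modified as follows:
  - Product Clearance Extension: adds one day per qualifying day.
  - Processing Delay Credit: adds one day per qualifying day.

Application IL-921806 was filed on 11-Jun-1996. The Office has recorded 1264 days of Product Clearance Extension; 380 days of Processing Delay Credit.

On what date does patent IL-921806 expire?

2020-12-11

Base term: filing date + 20 years → 11 June 2016.
Product Clearance Extension: +1264 days → 27 November 2019.
Processing Delay Credit: +380 days → 11 December 2020.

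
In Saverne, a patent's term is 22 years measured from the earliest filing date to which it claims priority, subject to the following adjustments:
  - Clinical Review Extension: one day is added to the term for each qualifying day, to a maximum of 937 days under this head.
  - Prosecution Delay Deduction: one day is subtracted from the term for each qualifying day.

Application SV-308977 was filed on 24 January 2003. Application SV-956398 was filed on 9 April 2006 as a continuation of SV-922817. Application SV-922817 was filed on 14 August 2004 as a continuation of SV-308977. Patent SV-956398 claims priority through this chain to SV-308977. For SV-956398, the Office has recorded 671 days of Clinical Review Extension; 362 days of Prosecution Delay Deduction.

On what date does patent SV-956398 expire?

Earliest priority filing: 24 January 2003.
Base term: 24 January 2003 + 22 years → 24 January 2025.
Clinical Review Extension: 671 days (within the 937-day cap) → +671 days → 26 November 2026.
Prosecution Delay Deduction: −362 days → 29 November 2025.

November 29, 2025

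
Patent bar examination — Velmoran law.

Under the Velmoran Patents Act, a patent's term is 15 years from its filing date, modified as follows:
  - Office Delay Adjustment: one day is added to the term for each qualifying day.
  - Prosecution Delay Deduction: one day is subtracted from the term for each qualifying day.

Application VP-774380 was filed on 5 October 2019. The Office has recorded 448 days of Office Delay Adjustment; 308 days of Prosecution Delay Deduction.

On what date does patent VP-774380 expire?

Base term: filing date + 15 years → 5 October 2034.
Office Delay Adjustment: +448 days → 27 December 2035.
Prosecution Delay Deduction: −308 days → 22 February 2035.

2035-02-22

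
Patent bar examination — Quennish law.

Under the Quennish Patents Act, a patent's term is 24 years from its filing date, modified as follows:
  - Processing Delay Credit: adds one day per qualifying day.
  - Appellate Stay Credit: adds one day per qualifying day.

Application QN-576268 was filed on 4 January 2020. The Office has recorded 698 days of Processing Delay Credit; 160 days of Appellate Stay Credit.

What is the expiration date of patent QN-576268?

Base term: filing date + 24 years → 4 January 2044.
Processing Delay Credit: +698 days → 2 December 2045.
Appellate Stay Credit: +160 days → 11 May 2046.

2046-05-11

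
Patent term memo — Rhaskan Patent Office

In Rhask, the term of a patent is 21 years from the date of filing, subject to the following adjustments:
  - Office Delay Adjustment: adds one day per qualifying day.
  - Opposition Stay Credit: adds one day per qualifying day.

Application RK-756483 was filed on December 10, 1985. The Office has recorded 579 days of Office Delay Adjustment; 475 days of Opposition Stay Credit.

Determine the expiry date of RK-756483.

October 29, 2009

Base term: filing date + 21 years → 10 December 2006.
Office Delay Adjustment: +579 days → 11 July 2008.
Opposition Stay Credit: +475 days → 29 October 2009.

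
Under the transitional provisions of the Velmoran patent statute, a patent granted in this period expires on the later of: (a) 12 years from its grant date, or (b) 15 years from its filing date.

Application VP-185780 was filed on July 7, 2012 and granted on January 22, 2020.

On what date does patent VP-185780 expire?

2032-01-22

(a) grant + 12 years → 22 January 2032.
(b) filing + 15 years → 7 July 2027.
Later of the two: 22 January 2032.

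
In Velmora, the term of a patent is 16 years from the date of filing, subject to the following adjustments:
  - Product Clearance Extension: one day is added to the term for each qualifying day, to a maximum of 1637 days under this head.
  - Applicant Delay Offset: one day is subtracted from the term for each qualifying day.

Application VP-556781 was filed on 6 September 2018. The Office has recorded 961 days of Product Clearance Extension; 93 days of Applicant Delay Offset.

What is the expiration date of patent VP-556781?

Base term: filing date + 16 years → 6 September 2034.
Product Clearance Extension: 961 days (within the 1637-day cap) → +961 days → 24 April 2037.
Applicant Delay Offset: −93 days → 21 January 2037.

2037-01-21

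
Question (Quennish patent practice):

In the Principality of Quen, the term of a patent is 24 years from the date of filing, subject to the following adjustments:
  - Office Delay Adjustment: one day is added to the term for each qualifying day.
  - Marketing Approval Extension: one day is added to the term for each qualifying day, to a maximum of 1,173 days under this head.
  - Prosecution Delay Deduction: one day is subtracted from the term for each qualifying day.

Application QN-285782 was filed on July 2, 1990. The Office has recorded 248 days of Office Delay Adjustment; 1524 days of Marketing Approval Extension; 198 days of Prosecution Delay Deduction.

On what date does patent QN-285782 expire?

Base term: filing date + 24 years → 2 July 2014.
Office Delay Adjustment: +248 days → 7 March 2015.
Marketing Approval Extension: 1524 days claimed exceeds the 1173-day cap, so +1173 days → 23 May 2018.
Prosecution Delay Deduction: −198 days → 6 November 2017.

November 6, 2017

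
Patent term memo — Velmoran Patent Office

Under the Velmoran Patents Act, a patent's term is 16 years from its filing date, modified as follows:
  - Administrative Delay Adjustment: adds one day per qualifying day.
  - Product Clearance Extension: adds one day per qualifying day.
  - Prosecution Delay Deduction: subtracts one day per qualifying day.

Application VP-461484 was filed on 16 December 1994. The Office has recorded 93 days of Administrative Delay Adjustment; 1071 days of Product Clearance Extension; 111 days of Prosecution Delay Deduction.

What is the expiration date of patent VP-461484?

Base term: filing date + 16 years → 16 December 2010.
Administrative Delay Adjustment: +93 days → 19 March 2011.
Product Clearance Extension: +1071 days → 22 February 2014.
Prosecution Delay Deduction: −111 days → 3 November 2013.

2013-11-03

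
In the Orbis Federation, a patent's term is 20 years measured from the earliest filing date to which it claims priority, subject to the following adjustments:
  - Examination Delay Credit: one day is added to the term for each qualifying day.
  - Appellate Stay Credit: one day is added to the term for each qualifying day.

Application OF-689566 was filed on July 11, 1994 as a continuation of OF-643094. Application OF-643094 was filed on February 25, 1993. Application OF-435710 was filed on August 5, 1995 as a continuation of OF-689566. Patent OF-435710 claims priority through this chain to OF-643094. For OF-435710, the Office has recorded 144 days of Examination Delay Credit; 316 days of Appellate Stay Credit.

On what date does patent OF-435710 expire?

Earliest priority filing: 25 February 1993.
Base term: 25 February 1993 + 20 years → 25 February 2013.
Examination Delay Credit: +144 days → 19 July 2013.
Appellate Stay Credit: +316 days → 31 May 2014.

2014-05-31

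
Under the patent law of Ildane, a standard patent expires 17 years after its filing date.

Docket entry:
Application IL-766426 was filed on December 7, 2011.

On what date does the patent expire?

2028-12-07

Filing date + 17 years → 7 December 2028.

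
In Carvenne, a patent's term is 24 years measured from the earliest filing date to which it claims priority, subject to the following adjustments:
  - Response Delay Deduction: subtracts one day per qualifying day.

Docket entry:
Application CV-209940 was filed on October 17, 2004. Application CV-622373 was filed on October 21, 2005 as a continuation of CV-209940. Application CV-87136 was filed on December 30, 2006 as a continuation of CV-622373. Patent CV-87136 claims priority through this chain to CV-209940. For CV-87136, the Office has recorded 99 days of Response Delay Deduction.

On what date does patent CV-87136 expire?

2028-07-10

Earliest priority filing: 17 October 2004.
Base term: 17 October 2004 + 24 years → 17 October 2028.
Response Delay Deduction: −99 days → 10 July 2028.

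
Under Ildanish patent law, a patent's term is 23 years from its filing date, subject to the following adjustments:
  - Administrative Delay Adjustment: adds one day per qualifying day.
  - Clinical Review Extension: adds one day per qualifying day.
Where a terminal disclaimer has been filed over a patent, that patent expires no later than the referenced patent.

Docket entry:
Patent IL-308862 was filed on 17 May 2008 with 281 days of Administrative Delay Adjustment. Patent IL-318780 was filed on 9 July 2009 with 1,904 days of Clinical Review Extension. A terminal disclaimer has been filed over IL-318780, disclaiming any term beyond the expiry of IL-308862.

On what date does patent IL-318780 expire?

2032-02-22

Natural term of IL-318780:
  Base: filing + 23 years → 9 July 2032.
  Clinical Review Extension: +1904 days → 25 September 2037.
Expiry of referenced patent IL-308862:
  Base: filing + 23 years → 17 May 2031.
  Administrative Delay Adjustment: +281 days → 22 February 2032.
Terminal disclaimer: IL-318780 expires on the earlier of 25 September 2037 and 22 February 2032.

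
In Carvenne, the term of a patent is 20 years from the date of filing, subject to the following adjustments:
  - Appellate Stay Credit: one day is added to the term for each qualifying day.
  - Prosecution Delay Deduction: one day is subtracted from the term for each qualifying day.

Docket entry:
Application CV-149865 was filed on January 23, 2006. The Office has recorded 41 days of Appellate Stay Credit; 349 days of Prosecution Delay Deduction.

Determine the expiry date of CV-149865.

March 21, 2025

Base term: filing date + 20 years → 23 January 2026.
Appellate Stay Credit: +41 days → 5 March 2026.
Prosecution Delay Deduction: −349 days → 21 March 2025.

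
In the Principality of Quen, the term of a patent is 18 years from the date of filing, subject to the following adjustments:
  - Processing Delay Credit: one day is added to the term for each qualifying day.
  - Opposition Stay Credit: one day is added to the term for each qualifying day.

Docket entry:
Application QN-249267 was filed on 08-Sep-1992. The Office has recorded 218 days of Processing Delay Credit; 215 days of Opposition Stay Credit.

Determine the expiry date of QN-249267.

Base term: filing date + 18 years → 8 September 2010.
Processing Delay Credit: +218 days → 14 April 2011.
Opposition Stay Credit: +215 days → 15 November 2011.

2011-11-15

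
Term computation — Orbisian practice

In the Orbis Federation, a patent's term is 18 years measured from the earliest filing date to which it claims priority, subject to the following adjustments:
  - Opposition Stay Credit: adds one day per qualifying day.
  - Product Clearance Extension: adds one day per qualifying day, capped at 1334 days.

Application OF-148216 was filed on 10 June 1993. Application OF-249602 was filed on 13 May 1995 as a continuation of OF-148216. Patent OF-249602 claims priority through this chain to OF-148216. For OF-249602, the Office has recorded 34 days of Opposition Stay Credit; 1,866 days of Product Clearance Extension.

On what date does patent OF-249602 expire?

Earliest priority filing: 10 June 1993.
Base term: 10 June 1993 + 18 years → 10 June 2011.
Opposition Stay Credit: +34 days → 14 July 2011.
Product Clearance Extension: 1866 days claimed exceeds the 1334-day cap, so +1334 days → 9 March 2015.

2015-03-09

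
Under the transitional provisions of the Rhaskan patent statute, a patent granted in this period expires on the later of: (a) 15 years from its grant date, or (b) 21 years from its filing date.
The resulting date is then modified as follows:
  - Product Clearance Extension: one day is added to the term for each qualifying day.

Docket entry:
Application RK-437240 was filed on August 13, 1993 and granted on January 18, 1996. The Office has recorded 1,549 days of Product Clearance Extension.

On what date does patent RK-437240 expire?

(a) grant + 15 years → 18 January 2011.
(b) filing + 21 years → 13 August 2014.
Later of the two: 13 August 2014.
Product Clearance Extension: +1549 days → 9 November 2018.

2018-11-09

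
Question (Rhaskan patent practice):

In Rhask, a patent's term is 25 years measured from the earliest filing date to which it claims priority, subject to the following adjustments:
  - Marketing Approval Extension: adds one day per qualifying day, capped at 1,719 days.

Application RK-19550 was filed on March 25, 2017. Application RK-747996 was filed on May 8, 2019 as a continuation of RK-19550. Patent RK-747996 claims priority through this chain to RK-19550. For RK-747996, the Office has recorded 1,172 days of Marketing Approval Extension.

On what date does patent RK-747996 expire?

Earliest priority filing: 25 March 2017.
Base term: 25 March 2017 + 25 years → 25 March 2042.
Marketing Approval Extension: 1172 days (within the 1719-day cap) → +1172 days → 9 June 2045.

June 9, 2045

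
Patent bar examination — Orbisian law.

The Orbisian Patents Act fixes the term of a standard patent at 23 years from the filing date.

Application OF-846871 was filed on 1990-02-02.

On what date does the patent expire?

Filing date + 23 years → 2 February 2013.

2013-02-02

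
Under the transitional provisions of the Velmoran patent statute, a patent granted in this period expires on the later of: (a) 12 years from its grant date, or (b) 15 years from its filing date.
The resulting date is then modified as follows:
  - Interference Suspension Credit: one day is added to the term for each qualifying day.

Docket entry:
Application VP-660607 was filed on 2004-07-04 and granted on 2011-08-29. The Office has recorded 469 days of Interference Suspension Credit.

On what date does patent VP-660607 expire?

2024-12-10

(a) grant + 12 years → 29 August 2023.
(b) filing + 15 years → 4 July 2019.
Later of the two: 29 August 2023.
Interference Suspension Credit: +469 days → 10 December 2024.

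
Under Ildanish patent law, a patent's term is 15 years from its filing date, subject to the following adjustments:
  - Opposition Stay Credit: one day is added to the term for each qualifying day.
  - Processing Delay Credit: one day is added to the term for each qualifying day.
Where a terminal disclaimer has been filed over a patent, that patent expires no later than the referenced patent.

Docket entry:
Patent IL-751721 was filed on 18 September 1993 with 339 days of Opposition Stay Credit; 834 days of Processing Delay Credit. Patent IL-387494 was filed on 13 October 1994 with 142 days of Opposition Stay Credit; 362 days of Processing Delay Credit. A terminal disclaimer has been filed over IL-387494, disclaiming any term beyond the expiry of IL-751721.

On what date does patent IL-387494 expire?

March 1, 2011

Natural term of IL-387494:
  Base: filing + 15 years → 13 October 2009.
  Opposition Stay Credit: +142 days → 4 March 2010.
  Processing Delay Credit: +362 days → 1 March 2011.
Expiry of referenced patent IL-751721:
  Base: filing + 15 years → 18 September 2008.
  Opposition Stay Credit: +339 days → 23 August 2009.
  Processing Delay Credit: +834 days → 5 December 2011.
Terminal disclaimer: IL-387494 expires on the earlier of 1 March 2011 and 5 December 2011.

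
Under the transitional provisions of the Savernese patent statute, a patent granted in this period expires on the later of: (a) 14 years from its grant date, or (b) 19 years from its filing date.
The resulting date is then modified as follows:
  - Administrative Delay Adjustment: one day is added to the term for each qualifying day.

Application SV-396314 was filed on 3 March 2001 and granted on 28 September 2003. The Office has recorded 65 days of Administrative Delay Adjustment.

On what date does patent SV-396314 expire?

2020-05-07

(a) grant + 14 years → 28 September 2017.
(b) filing + 19 years → 3 March 2020.
Later of the two: 3 March 2020.
Administrative Delay Adjustment: +65 days → 7 May 2020.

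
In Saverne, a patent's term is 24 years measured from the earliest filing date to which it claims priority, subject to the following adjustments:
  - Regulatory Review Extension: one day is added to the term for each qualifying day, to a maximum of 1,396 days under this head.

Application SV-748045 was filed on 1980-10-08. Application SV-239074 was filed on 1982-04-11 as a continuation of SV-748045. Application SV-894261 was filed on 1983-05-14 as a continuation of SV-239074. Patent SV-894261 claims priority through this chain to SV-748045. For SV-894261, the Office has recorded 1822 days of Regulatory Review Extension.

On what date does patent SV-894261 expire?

2008-08-04

Earliest priority filing: 8 October 1980.
Base term: 8 October 1980 + 24 years → 8 October 2004.
Regulatory Review Extension: 1822 days claimed exceeds the 1396-day cap, so +1396 days → 4 August 2008.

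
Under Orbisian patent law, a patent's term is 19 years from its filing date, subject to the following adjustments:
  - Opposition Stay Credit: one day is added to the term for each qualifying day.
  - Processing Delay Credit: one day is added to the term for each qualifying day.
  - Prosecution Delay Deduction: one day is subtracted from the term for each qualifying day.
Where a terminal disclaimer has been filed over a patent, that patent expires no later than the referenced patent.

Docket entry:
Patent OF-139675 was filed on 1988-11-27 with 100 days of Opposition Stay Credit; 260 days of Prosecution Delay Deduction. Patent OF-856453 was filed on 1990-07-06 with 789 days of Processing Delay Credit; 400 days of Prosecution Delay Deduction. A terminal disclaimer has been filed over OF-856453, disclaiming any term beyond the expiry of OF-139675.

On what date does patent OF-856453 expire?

June 20, 2007

Natural term of OF-856453:
  Base: filing + 19 years → 6 July 2009.
  Processing Delay Credit: +789 days → 3 September 2011.
  Prosecution Delay Deduction: −400 days → 30 July 2010.
Expiry of referenced patent OF-139675:
  Base: filing + 19 years → 27 November 2007.
  Opposition Stay Credit: +100 days → 6 March 2008.
  Prosecution Delay Deduction: −260 days → 20 June 2007.
Terminal disclaimer: OF-856453 expires on the earlier of 30 July 2010 and 20 June 2007.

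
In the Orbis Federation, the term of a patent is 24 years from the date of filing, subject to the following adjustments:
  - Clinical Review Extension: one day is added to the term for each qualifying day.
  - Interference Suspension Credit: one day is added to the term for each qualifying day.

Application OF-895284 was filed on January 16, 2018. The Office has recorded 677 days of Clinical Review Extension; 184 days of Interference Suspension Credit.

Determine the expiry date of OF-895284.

Base term: filing date + 24 years → 16 January 2042.
Clinical Review Extension: +677 days → 24 November 2043.
Interference Suspension Credit: +184 days → 26 May 2044.

2044-05-26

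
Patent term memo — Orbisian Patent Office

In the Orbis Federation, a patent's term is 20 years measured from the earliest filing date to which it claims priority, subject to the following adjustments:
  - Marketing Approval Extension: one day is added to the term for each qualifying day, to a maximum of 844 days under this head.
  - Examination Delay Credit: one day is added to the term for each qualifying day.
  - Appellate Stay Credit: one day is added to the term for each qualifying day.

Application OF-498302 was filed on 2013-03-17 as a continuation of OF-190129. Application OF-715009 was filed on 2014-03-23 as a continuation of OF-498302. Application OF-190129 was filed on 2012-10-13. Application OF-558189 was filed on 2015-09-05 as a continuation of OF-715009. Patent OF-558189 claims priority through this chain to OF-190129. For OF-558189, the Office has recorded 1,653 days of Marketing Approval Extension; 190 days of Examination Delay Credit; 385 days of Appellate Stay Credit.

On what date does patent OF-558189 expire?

Earliest priority filing: 13 October 2012.
Base term: 13 October 2012 + 20 years → 13 October 2032.
Marketing Approval Extension: 1653 days claimed exceeds the 844-day cap, so +844 days → 4 February 2035.
Examination Delay Credit: +190 days → 13 August 2035.
Appellate Stay Credit: +385 days → 1 September 2036.

September 1, 2036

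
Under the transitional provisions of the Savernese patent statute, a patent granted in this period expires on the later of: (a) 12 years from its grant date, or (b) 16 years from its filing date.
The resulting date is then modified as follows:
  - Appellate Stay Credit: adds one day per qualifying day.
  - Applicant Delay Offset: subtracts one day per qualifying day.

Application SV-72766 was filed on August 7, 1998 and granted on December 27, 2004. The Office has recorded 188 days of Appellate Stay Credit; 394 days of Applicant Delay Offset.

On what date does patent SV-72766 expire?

2016-06-04

(a) grant + 12 years → 27 December 2016.
(b) filing + 16 years → 7 August 2014.
Later of the two: 27 December 2016.
Appellate Stay Credit: +188 days → 3 July 2017.
Applicant Delay Offset: −394 days → 4 June 2016.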